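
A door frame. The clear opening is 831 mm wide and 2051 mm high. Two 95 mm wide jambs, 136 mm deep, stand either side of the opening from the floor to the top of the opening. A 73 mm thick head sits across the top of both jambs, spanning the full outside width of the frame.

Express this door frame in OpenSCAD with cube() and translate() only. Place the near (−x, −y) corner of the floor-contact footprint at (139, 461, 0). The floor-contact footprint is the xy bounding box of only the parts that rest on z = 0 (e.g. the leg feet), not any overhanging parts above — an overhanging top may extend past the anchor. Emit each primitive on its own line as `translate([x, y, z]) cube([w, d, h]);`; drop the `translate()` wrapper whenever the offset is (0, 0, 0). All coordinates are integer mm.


translate([139, 461, 0]) cube([95, 136, 2051]);
translate([1065, 461, 0]) cube([95, 136, 2051]);
translate([139, 461, 2051]) cube([1021, 136, 73]);


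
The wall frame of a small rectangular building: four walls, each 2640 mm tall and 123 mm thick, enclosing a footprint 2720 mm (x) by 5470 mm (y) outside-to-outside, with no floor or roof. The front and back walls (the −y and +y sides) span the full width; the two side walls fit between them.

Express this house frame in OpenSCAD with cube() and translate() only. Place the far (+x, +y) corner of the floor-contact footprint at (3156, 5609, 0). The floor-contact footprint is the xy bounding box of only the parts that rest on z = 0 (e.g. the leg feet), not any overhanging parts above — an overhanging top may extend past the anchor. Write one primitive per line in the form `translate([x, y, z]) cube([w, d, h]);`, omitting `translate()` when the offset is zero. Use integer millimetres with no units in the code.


translate([436, 139, 0]) cube([2720, 123, 2640]);
translate([436, 5486, 0]) cube([2720, 123, 2640]);
translate([436, 262, 0]) cube([123, 5224, 2640]);
translate([3033, 262, 0]) cube([123, 5224, 2640]);


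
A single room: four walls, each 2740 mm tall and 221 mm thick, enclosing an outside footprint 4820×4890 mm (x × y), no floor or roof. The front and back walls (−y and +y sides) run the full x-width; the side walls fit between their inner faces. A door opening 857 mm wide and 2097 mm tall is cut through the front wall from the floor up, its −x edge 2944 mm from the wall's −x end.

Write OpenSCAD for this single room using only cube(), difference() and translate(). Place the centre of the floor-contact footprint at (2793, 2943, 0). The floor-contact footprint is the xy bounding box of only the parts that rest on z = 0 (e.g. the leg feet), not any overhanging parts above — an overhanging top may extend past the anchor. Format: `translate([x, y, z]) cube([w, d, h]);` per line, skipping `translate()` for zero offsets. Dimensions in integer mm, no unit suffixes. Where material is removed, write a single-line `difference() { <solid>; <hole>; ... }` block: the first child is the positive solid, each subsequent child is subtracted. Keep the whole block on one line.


difference() { translate([383, 498, 0]) cube([4820, 221, 2740]); translate([3327, 498, 0]) cube([857, 221, 2097]); }
translate([383, 5167, 0]) cube([4820, 221, 2740]);
translate([383, 719, 0]) cube([221, 4448, 2740]);
translate([4982, 719, 0]) cube([221, 4448, 2740]);


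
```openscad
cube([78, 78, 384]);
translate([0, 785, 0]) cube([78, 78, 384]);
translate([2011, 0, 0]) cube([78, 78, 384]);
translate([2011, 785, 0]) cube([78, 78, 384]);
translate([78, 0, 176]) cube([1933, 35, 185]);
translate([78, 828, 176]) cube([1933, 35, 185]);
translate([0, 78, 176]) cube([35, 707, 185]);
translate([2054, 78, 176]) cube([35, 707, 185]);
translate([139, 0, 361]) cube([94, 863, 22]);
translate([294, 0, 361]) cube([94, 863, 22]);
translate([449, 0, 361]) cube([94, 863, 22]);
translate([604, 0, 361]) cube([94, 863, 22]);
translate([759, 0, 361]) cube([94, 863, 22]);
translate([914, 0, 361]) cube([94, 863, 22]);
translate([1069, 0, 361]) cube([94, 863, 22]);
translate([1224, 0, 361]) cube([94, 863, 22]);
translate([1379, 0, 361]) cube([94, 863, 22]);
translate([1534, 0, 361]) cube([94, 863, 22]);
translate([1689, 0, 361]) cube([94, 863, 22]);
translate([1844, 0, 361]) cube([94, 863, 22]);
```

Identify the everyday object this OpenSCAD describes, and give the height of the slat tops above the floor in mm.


A bed frame. The slat-top height is 383 mm.

Four posts, four rails, and a row of slats — a bed frame. Slats sit on the rails at z = 176 + 185 = 361; with slat thickness 22, the top is 383 mm.


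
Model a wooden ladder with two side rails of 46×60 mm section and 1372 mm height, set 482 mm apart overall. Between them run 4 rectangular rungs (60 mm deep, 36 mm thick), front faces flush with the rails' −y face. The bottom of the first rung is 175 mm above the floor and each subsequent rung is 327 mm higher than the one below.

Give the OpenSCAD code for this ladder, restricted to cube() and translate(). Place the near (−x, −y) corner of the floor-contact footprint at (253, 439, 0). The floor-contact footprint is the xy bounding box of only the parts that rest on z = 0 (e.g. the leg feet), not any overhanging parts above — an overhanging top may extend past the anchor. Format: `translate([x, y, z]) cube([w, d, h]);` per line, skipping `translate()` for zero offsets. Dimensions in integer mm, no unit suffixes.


translate([253, 439, 0]) cube([46, 60, 1372]);
translate([689, 439, 0]) cube([46, 60, 1372]);
translate([299, 439, 175]) cube([390, 60, 36]);
translate([299, 439, 502]) cube([390, 60, 36]);
translate([299, 439, 829]) cube([390, 60, 36]);
translate([299, 439, 1156]) cube([390, 60, 36]);


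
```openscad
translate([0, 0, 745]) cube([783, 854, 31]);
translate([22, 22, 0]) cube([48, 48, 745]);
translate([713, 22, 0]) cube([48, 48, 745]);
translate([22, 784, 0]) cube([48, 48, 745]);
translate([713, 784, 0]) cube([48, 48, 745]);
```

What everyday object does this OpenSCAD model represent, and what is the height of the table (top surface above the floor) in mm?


A table. The table height is 776 mm.

A 783×854×31 slab sits at z = 745 on four 48 mm square posts — a table. The top surface is at 745 + 31 = 776 mm.


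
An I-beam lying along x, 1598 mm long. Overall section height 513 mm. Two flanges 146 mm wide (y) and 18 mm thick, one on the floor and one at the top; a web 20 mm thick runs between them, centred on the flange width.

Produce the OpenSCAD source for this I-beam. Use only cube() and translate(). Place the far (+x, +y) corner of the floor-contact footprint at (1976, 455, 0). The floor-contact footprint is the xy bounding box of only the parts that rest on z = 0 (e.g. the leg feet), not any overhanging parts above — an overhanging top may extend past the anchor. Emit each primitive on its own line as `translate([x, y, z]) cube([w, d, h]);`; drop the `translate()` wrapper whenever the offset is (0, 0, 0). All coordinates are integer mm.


translate([378, 309, 0]) cube([1598, 146, 18]);
translate([378, 372, 18]) cube([1598, 20, 477]);
translate([378, 309, 495]) cube([1598, 146, 18]);


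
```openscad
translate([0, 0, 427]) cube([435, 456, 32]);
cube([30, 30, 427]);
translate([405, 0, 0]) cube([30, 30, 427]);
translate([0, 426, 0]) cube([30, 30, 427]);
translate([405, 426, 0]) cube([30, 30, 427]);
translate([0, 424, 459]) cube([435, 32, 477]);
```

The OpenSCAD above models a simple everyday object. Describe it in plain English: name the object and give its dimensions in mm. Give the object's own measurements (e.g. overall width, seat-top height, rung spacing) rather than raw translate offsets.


A chair. The seat is a 435×456×32 mm slab with its top at z = 459 mm, on four 30×30 mm corner legs (flush with the seat edges, standing on z = 0). A flat backrest 32 mm thick, 477 mm tall, spans the full seat width and rises from the seat top along its +y edge, rear face flush with the rear of the seat.


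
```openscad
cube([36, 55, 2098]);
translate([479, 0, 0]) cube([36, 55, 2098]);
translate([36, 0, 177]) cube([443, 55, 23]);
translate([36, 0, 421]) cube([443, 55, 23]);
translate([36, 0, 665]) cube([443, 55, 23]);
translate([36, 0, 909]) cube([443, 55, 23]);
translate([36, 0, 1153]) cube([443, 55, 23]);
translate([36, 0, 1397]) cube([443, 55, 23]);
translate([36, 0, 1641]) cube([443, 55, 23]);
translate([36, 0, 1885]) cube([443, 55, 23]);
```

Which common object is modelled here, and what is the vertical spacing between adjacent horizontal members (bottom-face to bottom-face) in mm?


A ladder. The rung spacing is 244 mm.

Two tall 36×55 posts with 8 short bars between them — a ladder. Adjacent rungs sit at z = 177 and z = 421, so the spacing is 421 − 177 = 244 mm.


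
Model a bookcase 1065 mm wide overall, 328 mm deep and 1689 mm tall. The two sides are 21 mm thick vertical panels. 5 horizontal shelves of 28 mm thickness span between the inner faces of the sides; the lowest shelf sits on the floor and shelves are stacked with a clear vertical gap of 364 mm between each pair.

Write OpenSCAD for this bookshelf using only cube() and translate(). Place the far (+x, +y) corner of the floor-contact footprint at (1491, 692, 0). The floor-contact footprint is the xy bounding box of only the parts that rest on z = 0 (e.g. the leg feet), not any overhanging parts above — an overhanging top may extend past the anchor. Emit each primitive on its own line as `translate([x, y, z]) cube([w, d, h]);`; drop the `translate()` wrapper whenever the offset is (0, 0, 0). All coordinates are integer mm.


translate([426, 364, 0]) cube([21, 328, 1689]);
translate([1470, 364, 0]) cube([21, 328, 1689]);
translate([447, 364, 0]) cube([1023, 328, 28]);
translate([447, 364, 392]) cube([1023, 328, 28]);
translate([447, 364, 784]) cube([1023, 328, 28]);
translate([447, 364, 1176]) cube([1023, 328, 28]);
translate([447, 364, 1568]) cube([1023, 328, 28]);


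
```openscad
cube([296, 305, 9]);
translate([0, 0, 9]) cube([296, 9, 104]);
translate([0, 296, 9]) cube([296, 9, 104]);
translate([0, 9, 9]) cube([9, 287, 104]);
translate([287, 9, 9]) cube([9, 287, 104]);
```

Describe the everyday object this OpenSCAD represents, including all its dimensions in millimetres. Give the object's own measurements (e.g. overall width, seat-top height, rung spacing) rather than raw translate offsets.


An open-topped rectangular box: outside dimensions 296×305×113 mm, with a uniform wall and base thickness of 9 mm. The base is a full 296×305 slab on the floor; four walls sit on top of the base. The front and back walls (the −y and +y sides) span the full width; the two side walls fit between them.


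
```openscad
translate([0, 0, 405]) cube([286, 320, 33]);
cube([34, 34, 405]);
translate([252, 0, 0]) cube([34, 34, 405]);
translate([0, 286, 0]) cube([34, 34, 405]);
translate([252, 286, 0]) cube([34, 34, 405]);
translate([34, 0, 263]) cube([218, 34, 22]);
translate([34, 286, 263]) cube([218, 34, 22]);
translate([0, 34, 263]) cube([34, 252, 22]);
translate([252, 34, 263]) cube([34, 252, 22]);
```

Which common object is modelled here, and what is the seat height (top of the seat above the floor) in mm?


A stool. The seat height is 438 mm.

A 286×320×33 slab at z = 405 on four corner posts — a stool. The seat top is 405 + 33 = 438 mm.


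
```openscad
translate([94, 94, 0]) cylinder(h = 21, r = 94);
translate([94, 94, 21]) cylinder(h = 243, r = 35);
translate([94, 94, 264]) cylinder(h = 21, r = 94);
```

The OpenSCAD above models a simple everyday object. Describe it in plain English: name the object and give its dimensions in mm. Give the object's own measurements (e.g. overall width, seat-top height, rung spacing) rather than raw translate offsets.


A spool: two coaxial disc flanges of radius 94 mm and thickness 21 mm, joined by a core cylinder of radius 35 mm and height 243 mm. The lower flange rests on z = 0 and the three cylinders share a vertical axis.


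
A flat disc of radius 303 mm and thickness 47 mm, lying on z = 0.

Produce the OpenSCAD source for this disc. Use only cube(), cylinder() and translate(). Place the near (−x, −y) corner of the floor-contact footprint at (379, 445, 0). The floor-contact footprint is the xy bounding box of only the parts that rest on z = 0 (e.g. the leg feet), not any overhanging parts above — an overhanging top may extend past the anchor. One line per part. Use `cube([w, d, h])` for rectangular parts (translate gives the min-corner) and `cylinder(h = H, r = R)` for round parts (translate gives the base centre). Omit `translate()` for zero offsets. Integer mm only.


translate([682, 748, 0]) cylinder(h = 47, r = 303);


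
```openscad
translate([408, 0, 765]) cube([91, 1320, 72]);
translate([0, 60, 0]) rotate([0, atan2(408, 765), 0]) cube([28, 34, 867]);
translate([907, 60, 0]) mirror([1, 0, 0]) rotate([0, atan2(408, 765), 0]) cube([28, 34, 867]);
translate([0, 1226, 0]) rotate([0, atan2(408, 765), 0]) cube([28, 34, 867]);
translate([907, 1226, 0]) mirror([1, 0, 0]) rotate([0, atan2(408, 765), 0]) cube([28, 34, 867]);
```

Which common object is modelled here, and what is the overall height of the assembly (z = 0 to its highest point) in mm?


A sawhorse. The overall height is 837 mm.

A beam across two mirrored pairs of raked legs — a sawhorse. The beam's underside is at z = 765 (matching the legs' vertical rise in atan2(408, 765)) and the beam is 72 mm tall, so its top is at 765 + 72 = 837 mm. The raked legs top out at the beam's underside, so that is the highest point.


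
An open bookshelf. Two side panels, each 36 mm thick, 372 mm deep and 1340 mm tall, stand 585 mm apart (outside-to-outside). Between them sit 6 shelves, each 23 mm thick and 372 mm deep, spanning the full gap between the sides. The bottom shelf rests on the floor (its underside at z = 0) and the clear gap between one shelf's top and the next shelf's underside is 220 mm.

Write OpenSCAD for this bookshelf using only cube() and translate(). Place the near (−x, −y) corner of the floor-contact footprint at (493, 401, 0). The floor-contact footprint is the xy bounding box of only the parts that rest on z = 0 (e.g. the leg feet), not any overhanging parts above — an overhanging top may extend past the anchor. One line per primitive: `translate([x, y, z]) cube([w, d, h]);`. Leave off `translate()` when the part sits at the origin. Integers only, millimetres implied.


translate([493, 401, 0]) cube([36, 372, 1340]);
translate([1042, 401, 0]) cube([36, 372, 1340]);
translate([529, 401, 0]) cube([513, 372, 23]);
translate([529, 401, 243]) cube([513, 372, 23]);
translate([529, 401, 486]) cube([513, 372, 23]);
translate([529, 401, 729]) cube([513, 372, 23]);
translate([529, 401, 972]) cube([513, 372, 23]);
translate([529, 401, 1215]) cube([513, 372, 23]);


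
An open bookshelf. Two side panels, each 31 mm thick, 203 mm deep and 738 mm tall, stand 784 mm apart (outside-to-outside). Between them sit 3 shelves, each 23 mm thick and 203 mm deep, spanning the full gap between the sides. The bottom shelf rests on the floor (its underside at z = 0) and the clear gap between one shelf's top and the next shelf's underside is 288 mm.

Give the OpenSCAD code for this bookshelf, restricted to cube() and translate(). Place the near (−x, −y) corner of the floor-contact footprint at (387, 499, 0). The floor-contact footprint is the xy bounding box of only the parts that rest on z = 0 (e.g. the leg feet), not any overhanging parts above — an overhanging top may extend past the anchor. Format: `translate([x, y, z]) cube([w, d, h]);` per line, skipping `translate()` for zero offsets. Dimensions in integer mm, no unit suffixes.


translate([387, 499, 0]) cube([31, 203, 738]);
translate([1140, 499, 0]) cube([31, 203, 738]);
translate([418, 499, 0]) cube([722, 203, 23]);
translate([418, 499, 311]) cube([722, 203, 23]);
translate([418, 499, 622]) cube([722, 203, 23]);


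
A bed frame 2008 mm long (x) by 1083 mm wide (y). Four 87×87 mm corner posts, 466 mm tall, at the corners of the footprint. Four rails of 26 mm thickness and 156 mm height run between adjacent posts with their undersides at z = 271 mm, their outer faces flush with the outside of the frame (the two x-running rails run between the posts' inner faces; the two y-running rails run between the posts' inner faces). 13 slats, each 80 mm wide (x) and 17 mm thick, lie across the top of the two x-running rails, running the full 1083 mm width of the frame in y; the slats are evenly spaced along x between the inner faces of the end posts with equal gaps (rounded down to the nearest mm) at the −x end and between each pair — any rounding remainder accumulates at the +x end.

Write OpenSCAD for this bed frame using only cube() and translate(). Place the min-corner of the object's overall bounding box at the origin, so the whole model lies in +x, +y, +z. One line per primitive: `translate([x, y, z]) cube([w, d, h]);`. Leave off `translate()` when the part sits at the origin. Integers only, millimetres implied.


cube([87, 87, 466]);
translate([0, 996, 0]) cube([87, 87, 466]);
translate([1921, 0, 0]) cube([87, 87, 466]);
translate([1921, 996, 0]) cube([87, 87, 466]);
translate([87, 0, 271]) cube([1834, 26, 156]);
translate([87, 1057, 271]) cube([1834, 26, 156]);
translate([0, 87, 271]) cube([26, 909, 156]);
translate([1982, 87, 271]) cube([26, 909, 156]);
translate([143, 0, 427]) cube([80, 1083, 17]);
translate([279, 0, 427]) cube([80, 1083, 17]);
translate([415, 0, 427]) cube([80, 1083, 17]);
translate([551, 0, 427]) cube([80, 1083, 17]);
translate([687, 0, 427]) cube([80, 1083, 17]);
translate([823, 0, 427]) cube([80, 1083, 17]);
translate([959, 0, 427]) cube([80, 1083, 17]);
translate([1095, 0, 427]) cube([80, 1083, 17]);
translate([1231, 0, 427]) cube([80, 1083, 17]);
translate([1367, 0, 427]) cube([80, 1083, 17]);
translate([1503, 0, 427]) cube([80, 1083, 17]);
translate([1639, 0, 427]) cube([80, 1083, 17]);
translate([1775, 0, 427]) cube([80, 1083, 17]);


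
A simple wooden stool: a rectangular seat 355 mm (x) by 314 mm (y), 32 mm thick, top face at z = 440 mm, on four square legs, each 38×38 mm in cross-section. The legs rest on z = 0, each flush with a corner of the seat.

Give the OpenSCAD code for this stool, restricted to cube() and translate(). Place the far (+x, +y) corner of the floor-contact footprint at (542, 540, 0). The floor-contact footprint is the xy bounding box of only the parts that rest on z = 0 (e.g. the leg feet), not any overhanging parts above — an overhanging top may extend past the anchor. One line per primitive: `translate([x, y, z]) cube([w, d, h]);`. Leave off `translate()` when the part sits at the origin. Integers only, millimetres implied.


// leg_h = 440 - 32 = 408
translate([187, 226, 408]) cube([355, 314, 32]);
translate([187, 226, 0]) cube([38, 38, 408]);
translate([504, 226, 0]) cube([38, 38, 408]);
translate([187, 502, 0]) cube([38, 38, 408]);
translate([504, 502, 0]) cube([38, 38, 408]);


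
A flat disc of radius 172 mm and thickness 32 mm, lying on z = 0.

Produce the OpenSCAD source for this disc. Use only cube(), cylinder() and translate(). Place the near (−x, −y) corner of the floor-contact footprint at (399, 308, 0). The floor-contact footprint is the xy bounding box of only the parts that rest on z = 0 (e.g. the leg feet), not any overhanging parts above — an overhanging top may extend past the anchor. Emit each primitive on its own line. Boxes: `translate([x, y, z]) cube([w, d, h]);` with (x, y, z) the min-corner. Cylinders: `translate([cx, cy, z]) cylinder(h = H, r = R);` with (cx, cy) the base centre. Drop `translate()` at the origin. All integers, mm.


translate([571, 480, 0]) cylinder(h = 32, r = 172);


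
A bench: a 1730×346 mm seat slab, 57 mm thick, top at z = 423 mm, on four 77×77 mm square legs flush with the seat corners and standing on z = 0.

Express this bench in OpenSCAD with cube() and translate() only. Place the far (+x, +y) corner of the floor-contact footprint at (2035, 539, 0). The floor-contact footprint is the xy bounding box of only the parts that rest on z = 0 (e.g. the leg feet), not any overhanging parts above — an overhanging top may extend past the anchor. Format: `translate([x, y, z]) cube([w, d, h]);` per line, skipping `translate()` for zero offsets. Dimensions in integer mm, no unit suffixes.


translate([305, 193, 366]) cube([1730, 346, 57]);
translate([305, 193, 0]) cube([77, 77, 366]);
translate([305, 462, 0]) cube([77, 77, 366]);
translate([1958, 193, 0]) cube([77, 77, 366]);
translate([1958, 462, 0]) cube([77, 77, 366]);


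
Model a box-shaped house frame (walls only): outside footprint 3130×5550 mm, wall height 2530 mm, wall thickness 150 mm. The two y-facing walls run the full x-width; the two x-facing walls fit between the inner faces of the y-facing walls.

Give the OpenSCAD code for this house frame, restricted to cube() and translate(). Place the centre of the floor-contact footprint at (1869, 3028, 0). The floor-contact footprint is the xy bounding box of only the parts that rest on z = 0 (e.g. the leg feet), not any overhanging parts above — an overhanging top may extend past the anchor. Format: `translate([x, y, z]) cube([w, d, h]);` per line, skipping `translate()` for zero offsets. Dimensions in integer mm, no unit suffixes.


translate([304, 253, 0]) cube([3130, 150, 2530]);
translate([304, 5653, 0]) cube([3130, 150, 2530]);
translate([304, 403, 0]) cube([150, 5250, 2530]);
translate([3284, 403, 0]) cube([150, 5250, 2530]);


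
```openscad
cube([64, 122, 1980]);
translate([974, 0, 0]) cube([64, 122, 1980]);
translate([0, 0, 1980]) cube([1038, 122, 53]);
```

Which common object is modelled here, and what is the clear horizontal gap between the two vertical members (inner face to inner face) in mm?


A door frame. The clear opening width is 910 mm.

Two 1980 mm tall posts with a header on top — a door frame. The left jamb is 64 mm wide at x = 0; the right jamb starts at x = 974. The clear opening is 974 − 64 = 910 mm.


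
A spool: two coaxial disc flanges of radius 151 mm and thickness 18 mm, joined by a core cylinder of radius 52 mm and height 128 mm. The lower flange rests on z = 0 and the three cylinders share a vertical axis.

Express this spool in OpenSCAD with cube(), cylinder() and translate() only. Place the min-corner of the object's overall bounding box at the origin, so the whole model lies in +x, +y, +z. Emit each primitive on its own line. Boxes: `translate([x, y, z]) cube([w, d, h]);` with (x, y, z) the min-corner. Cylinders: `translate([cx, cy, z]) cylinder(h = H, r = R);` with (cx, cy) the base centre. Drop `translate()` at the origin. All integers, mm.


translate([151, 151, 0]) cylinder(h = 18, r = 151);
translate([151, 151, 18]) cylinder(h = 128, r = 52);
translate([151, 151, 146]) cylinder(h = 18, r = 151);


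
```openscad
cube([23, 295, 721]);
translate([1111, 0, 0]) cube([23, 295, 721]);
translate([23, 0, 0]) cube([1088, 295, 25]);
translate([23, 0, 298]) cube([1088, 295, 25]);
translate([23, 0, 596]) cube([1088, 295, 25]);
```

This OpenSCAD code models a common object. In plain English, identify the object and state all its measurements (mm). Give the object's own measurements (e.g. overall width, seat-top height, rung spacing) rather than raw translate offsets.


An open bookshelf. Two side panels, each 23 mm thick, 295 mm deep and 721 mm tall, stand 1134 mm apart (outside-to-outside). Between them sit 3 shelves, each 25 mm thick and 295 mm deep, spanning the full gap between the sides. The bottom shelf rests on the floor (its underside at z = 0) and the clear gap between one shelf's top and the next shelf's underside is 273 mm.


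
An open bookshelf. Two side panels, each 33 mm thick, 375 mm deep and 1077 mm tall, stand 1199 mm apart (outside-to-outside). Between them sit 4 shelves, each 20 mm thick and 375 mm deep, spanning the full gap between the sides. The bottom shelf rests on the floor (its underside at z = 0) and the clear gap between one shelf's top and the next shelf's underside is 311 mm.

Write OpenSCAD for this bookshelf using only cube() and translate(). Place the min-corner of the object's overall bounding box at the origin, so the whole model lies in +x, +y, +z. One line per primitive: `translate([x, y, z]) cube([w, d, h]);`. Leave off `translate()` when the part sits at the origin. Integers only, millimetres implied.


cube([33, 375, 1077]);
translate([1166, 0, 0]) cube([33, 375, 1077]);
translate([33, 0, 0]) cube([1133, 375, 20]);
translate([33, 0, 331]) cube([1133, 375, 20]);
translate([33, 0, 662]) cube([1133, 375, 20]);
translate([33, 0, 993]) cube([1133, 375, 20]);


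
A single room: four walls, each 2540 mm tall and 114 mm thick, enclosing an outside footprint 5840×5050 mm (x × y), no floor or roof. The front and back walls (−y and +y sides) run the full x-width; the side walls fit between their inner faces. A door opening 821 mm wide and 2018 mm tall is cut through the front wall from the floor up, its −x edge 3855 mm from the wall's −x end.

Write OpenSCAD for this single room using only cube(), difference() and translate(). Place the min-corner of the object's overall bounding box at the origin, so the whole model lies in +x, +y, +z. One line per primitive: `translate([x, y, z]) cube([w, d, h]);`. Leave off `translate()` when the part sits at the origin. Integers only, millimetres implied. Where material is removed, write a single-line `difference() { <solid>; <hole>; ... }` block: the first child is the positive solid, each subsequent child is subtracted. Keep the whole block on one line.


difference() { cube([5840, 114, 2540]); translate([3855, 0, 0]) cube([821, 114, 2018]); }
translate([0, 4936, 0]) cube([5840, 114, 2540]);
translate([0, 114, 0]) cube([114, 4822, 2540]);
translate([5726, 114, 0]) cube([114, 4822, 2540]);


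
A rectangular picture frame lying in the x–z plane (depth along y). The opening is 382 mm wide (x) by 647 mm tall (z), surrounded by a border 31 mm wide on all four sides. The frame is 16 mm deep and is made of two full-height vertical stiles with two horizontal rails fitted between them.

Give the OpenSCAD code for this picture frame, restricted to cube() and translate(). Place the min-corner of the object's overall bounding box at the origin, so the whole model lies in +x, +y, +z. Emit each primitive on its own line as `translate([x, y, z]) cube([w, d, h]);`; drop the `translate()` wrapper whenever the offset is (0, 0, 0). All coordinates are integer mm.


cube([31, 16, 709]);
translate([413, 0, 0]) cube([31, 16, 709]);
translate([31, 0, 0]) cube([382, 16, 31]);
translate([31, 0, 678]) cube([382, 16, 31]);


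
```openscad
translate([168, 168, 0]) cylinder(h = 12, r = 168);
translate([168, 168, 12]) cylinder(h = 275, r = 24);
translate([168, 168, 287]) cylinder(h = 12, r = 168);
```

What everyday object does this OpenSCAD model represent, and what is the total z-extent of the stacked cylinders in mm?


A spool. The overall height is 299 mm.

Three coaxial cylinders, large–small–large — a spool. Two 12 mm flanges and a 275 mm core give 12 + 275 + 12 = 299 mm.


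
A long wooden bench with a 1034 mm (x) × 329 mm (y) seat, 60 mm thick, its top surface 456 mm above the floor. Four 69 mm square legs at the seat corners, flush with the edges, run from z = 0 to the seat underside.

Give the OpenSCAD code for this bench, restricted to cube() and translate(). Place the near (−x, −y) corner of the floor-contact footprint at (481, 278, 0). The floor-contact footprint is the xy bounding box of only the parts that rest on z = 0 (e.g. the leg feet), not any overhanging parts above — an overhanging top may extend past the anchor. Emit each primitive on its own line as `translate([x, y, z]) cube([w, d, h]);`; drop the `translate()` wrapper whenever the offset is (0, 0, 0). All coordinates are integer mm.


translate([481, 278, 396]) cube([1034, 329, 60]);
translate([481, 278, 0]) cube([69, 69, 396]);
translate([481, 538, 0]) cube([69, 69, 396]);
translate([1446, 278, 0]) cube([69, 69, 396]);
translate([1446, 538, 0]) cube([69, 69, 396]);


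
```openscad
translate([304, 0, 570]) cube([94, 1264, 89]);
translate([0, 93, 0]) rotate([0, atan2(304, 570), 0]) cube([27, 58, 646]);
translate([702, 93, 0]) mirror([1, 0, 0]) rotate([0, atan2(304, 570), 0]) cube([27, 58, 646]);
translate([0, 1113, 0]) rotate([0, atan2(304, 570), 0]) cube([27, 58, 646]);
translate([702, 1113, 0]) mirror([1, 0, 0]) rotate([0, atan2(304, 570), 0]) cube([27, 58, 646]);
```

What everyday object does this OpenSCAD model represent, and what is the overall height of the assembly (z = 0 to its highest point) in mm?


A sawhorse. The overall height is 659 mm.

A beam across two mirrored pairs of raked legs — a sawhorse. The beam's underside is at z = 570 (matching the legs' vertical rise in atan2(304, 570)) and the beam is 89 mm tall, so its top is at 570 + 89 = 659 mm. The raked legs top out at the beam's underside, so that is the highest point.


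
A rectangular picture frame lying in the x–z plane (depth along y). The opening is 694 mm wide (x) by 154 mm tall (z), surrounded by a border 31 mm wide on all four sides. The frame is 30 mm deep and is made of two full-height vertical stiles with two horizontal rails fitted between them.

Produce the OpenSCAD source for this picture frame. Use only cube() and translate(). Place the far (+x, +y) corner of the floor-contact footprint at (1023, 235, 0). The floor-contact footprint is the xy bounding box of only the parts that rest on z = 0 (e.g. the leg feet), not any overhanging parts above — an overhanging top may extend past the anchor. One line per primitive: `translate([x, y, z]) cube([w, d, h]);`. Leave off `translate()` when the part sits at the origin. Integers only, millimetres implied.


translate([267, 205, 0]) cube([31, 30, 216]);
translate([992, 205, 0]) cube([31, 30, 216]);
translate([298, 205, 0]) cube([694, 30, 31]);
translate([298, 205, 185]) cube([694, 30, 31]);


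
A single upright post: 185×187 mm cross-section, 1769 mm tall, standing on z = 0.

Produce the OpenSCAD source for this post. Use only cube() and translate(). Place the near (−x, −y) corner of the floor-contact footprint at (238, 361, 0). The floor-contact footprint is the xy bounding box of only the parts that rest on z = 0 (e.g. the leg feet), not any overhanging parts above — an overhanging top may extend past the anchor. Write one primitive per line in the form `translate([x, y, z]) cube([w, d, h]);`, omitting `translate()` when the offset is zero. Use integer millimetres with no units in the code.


translate([238, 361, 0]) cube([185, 187, 1769]);


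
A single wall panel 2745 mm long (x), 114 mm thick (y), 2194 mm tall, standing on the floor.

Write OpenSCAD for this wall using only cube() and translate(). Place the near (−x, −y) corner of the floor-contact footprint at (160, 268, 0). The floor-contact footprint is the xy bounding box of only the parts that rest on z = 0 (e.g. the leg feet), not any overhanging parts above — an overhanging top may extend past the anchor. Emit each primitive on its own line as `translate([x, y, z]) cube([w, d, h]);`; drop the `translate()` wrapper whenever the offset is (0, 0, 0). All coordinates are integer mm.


translate([160, 268, 0]) cube([2745, 114, 2194]);


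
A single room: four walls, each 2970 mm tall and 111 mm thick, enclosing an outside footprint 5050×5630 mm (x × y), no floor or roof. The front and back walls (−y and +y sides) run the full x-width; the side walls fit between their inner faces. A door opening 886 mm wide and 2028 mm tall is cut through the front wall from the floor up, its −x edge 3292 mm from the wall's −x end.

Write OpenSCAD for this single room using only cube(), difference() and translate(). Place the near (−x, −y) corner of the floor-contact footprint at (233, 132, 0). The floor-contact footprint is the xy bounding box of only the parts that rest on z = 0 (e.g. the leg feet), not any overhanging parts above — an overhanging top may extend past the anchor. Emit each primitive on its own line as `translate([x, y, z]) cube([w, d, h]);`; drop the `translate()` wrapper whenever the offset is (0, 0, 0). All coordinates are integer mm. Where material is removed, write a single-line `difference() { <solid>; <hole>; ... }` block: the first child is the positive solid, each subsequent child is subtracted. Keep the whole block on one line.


difference() { translate([233, 132, 0]) cube([5050, 111, 2970]); translate([3525, 132, 0]) cube([886, 111, 2028]); }
translate([233, 5651, 0]) cube([5050, 111, 2970]);
translate([233, 243, 0]) cube([111, 5408, 2970]);
translate([5172, 243, 0]) cube([111, 5408, 2970]);


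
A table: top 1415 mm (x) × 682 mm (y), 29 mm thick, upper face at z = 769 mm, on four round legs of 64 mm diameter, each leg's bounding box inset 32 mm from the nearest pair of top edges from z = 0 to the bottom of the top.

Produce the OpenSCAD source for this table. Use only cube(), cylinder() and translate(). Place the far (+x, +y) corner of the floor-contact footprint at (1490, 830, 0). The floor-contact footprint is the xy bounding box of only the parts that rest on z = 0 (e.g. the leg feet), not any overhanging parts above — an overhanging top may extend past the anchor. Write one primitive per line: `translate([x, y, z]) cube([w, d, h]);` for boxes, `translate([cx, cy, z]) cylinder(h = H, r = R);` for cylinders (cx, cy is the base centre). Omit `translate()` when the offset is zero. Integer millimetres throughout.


// leg_h = 769 - 29 = 740
translate([107, 180, 740]) cube([1415, 682, 29]);
translate([171, 244, 0]) cylinder(h = 740, r = 32);
translate([1458, 244, 0]) cylinder(h = 740, r = 32);
translate([171, 798, 0]) cylinder(h = 740, r = 32);
translate([1458, 798, 0]) cylinder(h = 740, r = 32);


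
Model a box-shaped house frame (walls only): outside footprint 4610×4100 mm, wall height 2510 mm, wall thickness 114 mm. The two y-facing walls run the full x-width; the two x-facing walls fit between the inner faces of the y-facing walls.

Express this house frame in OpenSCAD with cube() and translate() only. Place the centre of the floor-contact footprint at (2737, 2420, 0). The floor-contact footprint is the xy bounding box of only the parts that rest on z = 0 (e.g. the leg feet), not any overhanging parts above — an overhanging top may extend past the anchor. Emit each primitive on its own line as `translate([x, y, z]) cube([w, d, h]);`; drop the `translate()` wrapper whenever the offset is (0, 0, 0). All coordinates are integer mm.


translate([432, 370, 0]) cube([4610, 114, 2510]);
translate([432, 4356, 0]) cube([4610, 114, 2510]);
translate([432, 484, 0]) cube([114, 3872, 2510]);
translate([4928, 484, 0]) cube([114, 3872, 2510]);


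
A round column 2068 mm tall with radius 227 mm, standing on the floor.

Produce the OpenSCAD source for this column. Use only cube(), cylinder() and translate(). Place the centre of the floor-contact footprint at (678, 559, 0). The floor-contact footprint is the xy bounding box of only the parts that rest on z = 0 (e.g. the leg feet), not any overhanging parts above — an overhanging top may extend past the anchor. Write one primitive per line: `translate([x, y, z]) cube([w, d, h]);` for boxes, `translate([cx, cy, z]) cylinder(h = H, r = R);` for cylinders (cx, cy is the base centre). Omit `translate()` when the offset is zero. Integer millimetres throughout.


translate([678, 559, 0]) cylinder(h = 2068, r = 227);


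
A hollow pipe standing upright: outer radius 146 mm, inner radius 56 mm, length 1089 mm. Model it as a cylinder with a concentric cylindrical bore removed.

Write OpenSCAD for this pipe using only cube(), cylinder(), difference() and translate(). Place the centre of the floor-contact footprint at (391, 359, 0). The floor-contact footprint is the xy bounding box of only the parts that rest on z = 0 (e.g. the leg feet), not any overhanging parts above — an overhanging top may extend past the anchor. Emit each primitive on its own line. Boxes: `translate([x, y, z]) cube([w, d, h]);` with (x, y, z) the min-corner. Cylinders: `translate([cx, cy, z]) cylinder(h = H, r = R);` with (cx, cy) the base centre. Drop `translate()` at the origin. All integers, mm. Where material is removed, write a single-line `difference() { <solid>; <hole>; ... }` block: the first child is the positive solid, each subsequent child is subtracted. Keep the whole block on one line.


difference() { translate([391, 359, 0]) cylinder(h = 1089, r = 146); translate([391, 359, 0]) cylinder(h = 1089, r = 56); }


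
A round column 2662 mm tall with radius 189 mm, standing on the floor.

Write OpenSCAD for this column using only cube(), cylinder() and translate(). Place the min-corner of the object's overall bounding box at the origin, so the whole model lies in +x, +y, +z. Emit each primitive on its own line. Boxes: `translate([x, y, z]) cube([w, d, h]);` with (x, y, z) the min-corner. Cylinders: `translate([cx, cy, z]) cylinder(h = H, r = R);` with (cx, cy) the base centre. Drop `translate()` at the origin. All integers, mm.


translate([189, 189, 0]) cylinder(h = 2662, r = 189);


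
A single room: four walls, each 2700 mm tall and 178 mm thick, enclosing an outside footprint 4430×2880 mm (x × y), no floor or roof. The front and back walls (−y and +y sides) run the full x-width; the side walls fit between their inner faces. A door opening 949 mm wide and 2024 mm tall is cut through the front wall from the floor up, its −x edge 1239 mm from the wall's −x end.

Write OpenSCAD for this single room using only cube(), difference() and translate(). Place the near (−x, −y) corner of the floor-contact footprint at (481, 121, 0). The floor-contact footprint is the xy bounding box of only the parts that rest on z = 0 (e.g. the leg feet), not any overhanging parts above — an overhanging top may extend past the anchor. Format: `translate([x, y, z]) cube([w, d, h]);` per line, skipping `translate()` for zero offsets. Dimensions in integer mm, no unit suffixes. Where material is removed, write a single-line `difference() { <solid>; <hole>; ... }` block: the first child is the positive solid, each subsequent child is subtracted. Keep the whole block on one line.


difference() { translate([481, 121, 0]) cube([4430, 178, 2700]); translate([1720, 121, 0]) cube([949, 178, 2024]); }
translate([481, 2823, 0]) cube([4430, 178, 2700]);
translate([481, 299, 0]) cube([178, 2524, 2700]);
translate([4733, 299, 0]) cube([178, 2524, 2700]);


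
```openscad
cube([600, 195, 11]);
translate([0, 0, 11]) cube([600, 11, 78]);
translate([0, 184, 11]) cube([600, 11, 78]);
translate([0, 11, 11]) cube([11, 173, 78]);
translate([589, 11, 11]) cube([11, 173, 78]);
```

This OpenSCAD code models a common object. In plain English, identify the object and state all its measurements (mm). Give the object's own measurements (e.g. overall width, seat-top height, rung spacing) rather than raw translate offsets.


An open-topped rectangular box: outside dimensions 600×195×89 mm, with a uniform wall and base thickness of 11 mm. The base is a full 600×195 slab on the floor; four walls sit on top of the base. The front and back walls (the −y and +y sides) span the full width; the two side walls fit between them.


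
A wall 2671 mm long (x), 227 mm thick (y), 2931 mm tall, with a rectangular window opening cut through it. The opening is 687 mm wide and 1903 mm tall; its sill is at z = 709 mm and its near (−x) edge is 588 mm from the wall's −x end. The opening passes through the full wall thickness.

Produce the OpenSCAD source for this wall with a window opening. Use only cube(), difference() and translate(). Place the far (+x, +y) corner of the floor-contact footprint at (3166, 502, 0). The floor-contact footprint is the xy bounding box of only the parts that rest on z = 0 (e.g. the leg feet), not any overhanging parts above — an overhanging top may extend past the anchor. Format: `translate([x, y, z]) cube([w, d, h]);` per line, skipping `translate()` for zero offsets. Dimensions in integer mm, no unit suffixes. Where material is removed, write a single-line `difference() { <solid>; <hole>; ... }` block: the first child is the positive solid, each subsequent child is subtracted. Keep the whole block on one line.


difference() { translate([495, 275, 0]) cube([2671, 227, 2931]); translate([1083, 275, 709]) cube([687, 227, 1903]); }
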